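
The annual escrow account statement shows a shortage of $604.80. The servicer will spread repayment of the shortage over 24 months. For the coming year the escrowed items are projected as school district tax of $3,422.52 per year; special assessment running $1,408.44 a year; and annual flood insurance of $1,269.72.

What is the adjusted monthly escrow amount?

School district tax = $3,422.52 annually
Special assessment = $1,408.44 annually
Flood insurance = $1,269.72 annually
Annual escrow total = $3,422.52 + $1,408.44 + $1,269.72 = $6,100.68
Per month = $6,100.68 ÷ 12 = $508.39
Monthly shortage recovery: $604.80 / 24 = $25.20
New monthly escrow = $508.39 + $25.20 = $533.59

$533.59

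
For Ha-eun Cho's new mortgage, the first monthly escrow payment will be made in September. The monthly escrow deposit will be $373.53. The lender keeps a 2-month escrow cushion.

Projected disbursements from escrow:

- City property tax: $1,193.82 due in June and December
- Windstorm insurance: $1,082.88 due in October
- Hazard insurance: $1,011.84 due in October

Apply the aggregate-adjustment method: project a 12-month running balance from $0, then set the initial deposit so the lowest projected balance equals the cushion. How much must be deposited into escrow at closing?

$2,541.48

Cushion = 2 × $373.53 = $747.06
Trial balance (start $0, +$373.53 each month, − disbursements):
  Sep: +$373.53 → $373.53
  Oct: +$373.53 − $2,094.72 → -$1,347.66
  Nov: +$373.53 → -$974.13
  Dec: +$373.53 − $1,193.82 → -$1,794.42
  Jan: +$373.53 → -$1,420.89
  Feb: +$373.53 → -$1,047.36
  Mar: +$373.53 → -$673.83
  Apr: +$373.53 → -$300.30
  May: +$373.53 → $73.23
  Jun: +$373.53 − $1,193.82 → -$747.06
  Jul: +$373.53 → -$373.53
  Aug: +$373.53 → $0.00
Lowest trial balance = -$1,794.42 (Dec)
Initial deposit = cushion − low point = $747.06 − (-$1,794.42) = $2,541.48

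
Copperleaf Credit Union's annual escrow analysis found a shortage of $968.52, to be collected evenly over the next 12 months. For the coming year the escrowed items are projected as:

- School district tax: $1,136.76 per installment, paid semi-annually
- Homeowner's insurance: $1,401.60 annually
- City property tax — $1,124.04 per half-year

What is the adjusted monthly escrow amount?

School district tax = $1,136.76 × 2 = $2,273.52
Homeowner's insurance = $1,401.60
City property tax = $1,124.04 × 2 = $2,248.08
Total per year = $2,273.52 + $1,401.60 + $2,248.08 = $5,923.20
Monthly = $5,923.20 / 12 = $493.60
Shortage per month = $968.52 ÷ 12 = $80.71
New monthly escrow = $493.60 + $80.71 = $574.31

$574.31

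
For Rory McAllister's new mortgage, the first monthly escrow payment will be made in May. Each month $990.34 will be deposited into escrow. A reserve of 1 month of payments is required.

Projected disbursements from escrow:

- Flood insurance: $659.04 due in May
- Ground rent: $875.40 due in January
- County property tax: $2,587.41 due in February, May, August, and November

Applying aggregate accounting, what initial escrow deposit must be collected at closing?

Cushion = 1 × $990.34 = $990.34
Trial balance (start $0, +$990.34 each month, − disbursements):
  May: +$990.34 − $3,246.45 → -$2,256.11
  Jun: +$990.34 → -$1,265.77
  Jul: +$990.34 → -$275.43
  Aug: +$990.34 − $2,587.41 → -$1,872.50
  Sep: +$990.34 → -$882.16
  Oct: +$990.34 → $108.18
  Nov: +$990.34 − $2,587.41 → -$1,488.89
  Dec: +$990.34 → -$498.55
  Jan: +$990.34 − $875.40 → -$383.61
  Feb: +$990.34 − $2,587.41 → -$1,980.68
  Mar: +$990.34 → -$990.34
  Apr: +$990.34 → $0.00
Lowest trial balance = -$2,256.11 (May)
Initial deposit = cushion − low point = $990.34 − (-$2,256.11) = $3,246.45

$3,246.45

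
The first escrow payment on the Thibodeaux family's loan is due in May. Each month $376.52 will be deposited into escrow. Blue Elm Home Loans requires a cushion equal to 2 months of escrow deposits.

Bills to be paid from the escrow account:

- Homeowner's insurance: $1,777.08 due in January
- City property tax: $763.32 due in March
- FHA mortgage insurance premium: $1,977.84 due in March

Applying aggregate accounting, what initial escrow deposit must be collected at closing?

Cushion = 2 × $376.52 = $753.04
Trial balance (start $0, +$376.52 each month, − disbursements):
  May: +$376.52 → $376.52
  Jun: +$376.52 → $753.04
  Jul: +$376.52 → $1,129.56
  Aug: +$376.52 → $1,506.08
  Sep: +$376.52 → $1,882.60
  Oct: +$376.52 → $2,259.12
  Nov: +$376.52 → $2,635.64
  Dec: +$376.52 → $3,012.16
  Jan: +$376.52 − $1,777.08 → $1,611.60
  Feb: +$376.52 → $1,988.12
  Mar: +$376.52 − $2,741.16 → -$376.52
  Apr: +$376.52 → $0.00
Lowest trial balance = -$376.52 (Mar)
Initial deposit = cushion − low point = $753.04 − (-$376.52) = $1,129.56

$1,129.56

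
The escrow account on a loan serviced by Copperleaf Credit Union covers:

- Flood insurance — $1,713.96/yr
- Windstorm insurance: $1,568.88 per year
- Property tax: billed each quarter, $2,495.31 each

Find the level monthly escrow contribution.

$1,105.34

Flood insurance — $1,713.96 per year
Windstorm insurance — $1,568.88 per year
Property tax — $2,495.31 × 4 = $9,981.24 per year
Annual escrow total = $1,713.96 + $1,568.88 + $9,981.24 = $13,264.08
Per month = $13,264.08 / 12 = $1,105.34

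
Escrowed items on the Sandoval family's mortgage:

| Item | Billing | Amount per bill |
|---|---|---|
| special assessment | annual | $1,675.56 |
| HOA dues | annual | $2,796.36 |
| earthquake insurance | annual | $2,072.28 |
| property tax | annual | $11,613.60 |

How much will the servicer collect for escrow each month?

Special assessment: $1,675.56 per year
HOA dues: $2,796.36 per year
Earthquake insurance: $2,072.28 per year
Property tax: $11,613.60 per year
Total annual escrow = $1,675.56 + $2,796.36 + $2,072.28 + $11,613.60 = $18,157.80
Per month = $18,157.80 ÷ 12 = $1,513.15

$1,513.15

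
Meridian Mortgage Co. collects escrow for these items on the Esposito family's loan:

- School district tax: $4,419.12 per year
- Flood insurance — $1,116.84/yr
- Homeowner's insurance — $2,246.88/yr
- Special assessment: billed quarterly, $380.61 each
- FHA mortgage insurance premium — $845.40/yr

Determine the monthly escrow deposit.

$845.89

School district tax = $4,419.12 annually
Flood insurance = $1,116.84 annually
Homeowner's insurance = $2,246.88 annually
Special assessment = $380.61 × 4 = $1,522.44 annually
FHA mortgage insurance premium = $845.40 annually
Annual escrow total = $4,419.12 + $1,116.84 + $2,246.88 + $1,522.44 + $845.40 = $10,150.68
Monthly escrow = $10,150.68 / 12 = $845.89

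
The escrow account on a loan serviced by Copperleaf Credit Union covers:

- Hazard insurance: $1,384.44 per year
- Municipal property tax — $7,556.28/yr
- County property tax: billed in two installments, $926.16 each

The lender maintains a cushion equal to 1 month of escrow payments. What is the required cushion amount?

Hazard insurance: $1,384.44 per year
Municipal property tax: $7,556.28 per year
County property tax: $926.16 × 2 = $1,852.32 per year
Yearly total = $1,384.44 + $7,556.28 + $1,852.32 = $10,793.04
Monthly = $10,793.04 ÷ 12 = $899.42
Reserve = 1 × $899.42 = $899.42

$899.42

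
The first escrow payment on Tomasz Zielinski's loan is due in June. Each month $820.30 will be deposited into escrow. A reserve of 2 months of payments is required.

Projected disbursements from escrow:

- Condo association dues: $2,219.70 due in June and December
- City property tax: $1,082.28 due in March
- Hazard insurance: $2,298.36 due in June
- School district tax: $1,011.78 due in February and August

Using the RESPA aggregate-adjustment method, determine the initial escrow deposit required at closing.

$5,338.36

Cushion = 2 × $820.30 = $1,640.60
Trial balance (start $0, +$820.30 each month, − disbursements):
  Jun: +$820.30 − $4,518.06 → -$3,697.76
  Jul: +$820.30 → -$2,877.46
  Aug: +$820.30 − $1,011.78 → -$3,068.94
  Sep: +$820.30 → -$2,248.64
  Oct: +$820.30 → -$1,428.34
  Nov: +$820.30 → -$608.04
  Dec: +$820.30 − $2,219.70 → -$2,007.44
  Jan: +$820.30 → -$1,187.14
  Feb: +$820.30 − $1,011.78 → -$1,378.62
  Mar: +$820.30 − $1,082.28 → -$1,640.60
  Apr: +$820.30 → -$820.30
  May: +$820.30 → $0.00
Lowest trial balance = -$3,697.76 (Jun)
Initial deposit = cushion − low point = $1,640.60 − (-$3,697.76) = $5,338.36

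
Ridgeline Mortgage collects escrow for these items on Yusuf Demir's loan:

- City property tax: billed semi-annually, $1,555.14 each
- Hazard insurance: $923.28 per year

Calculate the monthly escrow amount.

City property tax = $1,555.14 × 2 = $3,110.28
Hazard insurance = $923.28
Total per year = $4,033.56
Per month = $4,033.56 / 12 = $336.13

$336.13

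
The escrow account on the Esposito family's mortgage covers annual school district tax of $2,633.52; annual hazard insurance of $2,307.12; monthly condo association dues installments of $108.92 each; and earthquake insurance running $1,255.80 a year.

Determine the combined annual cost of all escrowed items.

$7,503.48

School district tax = $2,633.52 annually
Hazard insurance = $2,307.12 annually
Condo association dues = $108.92 × 12 = $1,307.04 annually
Earthquake insurance = $1,255.80 annually
Combined annual = $2,633.52 + $2,307.12 + $1,307.04 + $1,255.80 = $7,503.48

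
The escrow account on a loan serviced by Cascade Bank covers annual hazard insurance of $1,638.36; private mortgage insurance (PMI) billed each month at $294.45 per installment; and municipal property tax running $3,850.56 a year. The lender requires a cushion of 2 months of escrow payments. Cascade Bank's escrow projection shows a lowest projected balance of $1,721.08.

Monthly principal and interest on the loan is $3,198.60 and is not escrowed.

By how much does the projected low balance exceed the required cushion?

Hazard insurance — $1,638.36 per year
Private mortgage insurance (PMI) — $294.45 × 12 = $3,533.40 per year
Municipal property tax — $3,850.56 per year
Total per year = $9,022.32
Monthly = $9,022.32 / 12 = $751.86
Cushion = 2 × $751.86 = $1,503.72
Surplus = $1,721.08 − $1,503.72 = $217.36

$217.36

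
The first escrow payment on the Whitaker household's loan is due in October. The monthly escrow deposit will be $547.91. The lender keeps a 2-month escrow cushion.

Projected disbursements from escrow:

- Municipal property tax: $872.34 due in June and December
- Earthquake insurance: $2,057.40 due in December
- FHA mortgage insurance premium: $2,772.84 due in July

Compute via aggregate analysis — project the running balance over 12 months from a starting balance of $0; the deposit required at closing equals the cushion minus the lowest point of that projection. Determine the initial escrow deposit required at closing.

$2,381.83

Cushion = 2 × $547.91 = $1,095.82
Trial balance (start $0, +$547.91 each month, − disbursements):
  Oct: +$547.91 → $547.91
  Nov: +$547.91 → $1,095.82
  Dec: +$547.91 − $2,929.74 → -$1,286.01
  Jan: +$547.91 → -$738.10
  Feb: +$547.91 → -$190.19
  Mar: +$547.91 → $357.72
  Apr: +$547.91 → $905.63
  May: +$547.91 → $1,453.54
  Jun: +$547.91 − $872.34 → $1,129.11
  Jul: +$547.91 − $2,772.84 → -$1,095.82
  Aug: +$547.91 → -$547.91
  Sep: +$547.91 → $0.00
Lowest trial balance = -$1,286.01 (Dec)
Initial deposit = cushion − low point = $1,095.82 − (-$1,286.01) = $2,381.83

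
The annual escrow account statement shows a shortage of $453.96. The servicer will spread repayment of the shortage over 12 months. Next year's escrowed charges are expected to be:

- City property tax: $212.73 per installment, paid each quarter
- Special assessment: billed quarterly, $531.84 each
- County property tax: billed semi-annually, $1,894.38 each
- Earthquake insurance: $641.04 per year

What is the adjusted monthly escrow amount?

City property tax = $212.73 × 4 = $850.92
Special assessment = $531.84 × 4 = $2,127.36
County property tax = $1,894.38 × 2 = $3,788.76
Earthquake insurance = $641.04
Total per year = $850.92 + $2,127.36 + $3,788.76 + $641.04 = $7,408.08
Per month = $7,408.08 / 12 = $617.34
Shortage spread = $453.96 ÷ 12 = $37.83/mo
New monthly escrow = $617.34 + $37.83 = $655.17

$655.17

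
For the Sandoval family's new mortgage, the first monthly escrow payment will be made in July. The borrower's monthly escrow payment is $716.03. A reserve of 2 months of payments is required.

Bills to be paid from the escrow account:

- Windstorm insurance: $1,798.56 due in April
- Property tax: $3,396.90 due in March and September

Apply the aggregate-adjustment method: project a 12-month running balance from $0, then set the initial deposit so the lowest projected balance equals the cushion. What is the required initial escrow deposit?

Cushion = 2 × $716.03 = $1,432.06
Trial balance (start $0, +$716.03 each month, − disbursements):
  Jul: +$716.03 → $716.03
  Aug: +$716.03 → $1,432.06
  Sep: +$716.03 − $3,396.90 → -$1,248.81
  Oct: +$716.03 → -$532.78
  Nov: +$716.03 → $183.25
  Dec: +$716.03 → $899.28
  Jan: +$716.03 → $1,615.31
  Feb: +$716.03 → $2,331.34
  Mar: +$716.03 − $3,396.90 → -$349.53
  Apr: +$716.03 − $1,798.56 → -$1,432.06
  May: +$716.03 → -$716.03
  Jun: +$716.03 → $0.00
Lowest trial balance = -$1,432.06 (Apr)
Initial deposit = cushion − low point = $1,432.06 − (-$1,432.06) = $2,864.12

$2,864.12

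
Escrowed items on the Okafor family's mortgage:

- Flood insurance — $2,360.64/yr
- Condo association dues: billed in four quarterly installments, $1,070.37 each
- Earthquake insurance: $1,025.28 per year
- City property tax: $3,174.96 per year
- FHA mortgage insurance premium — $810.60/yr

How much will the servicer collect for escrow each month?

$971.08

Flood insurance: $2,360.64/yr
Condo association dues: $1,070.37 × 4 = $4,281.48/yr
Earthquake insurance: $1,025.28/yr
City property tax: $3,174.96/yr
FHA mortgage insurance premium: $810.60/yr
Combined annual = $2,360.64 + $4,281.48 + $1,025.28 + $3,174.96 + $810.60 = $11,652.96
Monthly = $11,652.96 ÷ 12 = $971.08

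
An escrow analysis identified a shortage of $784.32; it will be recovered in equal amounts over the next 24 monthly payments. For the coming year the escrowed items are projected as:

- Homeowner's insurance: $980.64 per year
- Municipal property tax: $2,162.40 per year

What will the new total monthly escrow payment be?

Homeowner's insurance = $980.64 per year
Municipal property tax = $2,162.40 per year
Total per year = $980.64 + $2,162.40 = $3,143.04
Base monthly escrow = $3,143.04 / 12 = $261.92
Shortage per month = $784.32 ÷ 24 = $32.68
New monthly escrow = $261.92 + $32.68 = $294.60

$294.60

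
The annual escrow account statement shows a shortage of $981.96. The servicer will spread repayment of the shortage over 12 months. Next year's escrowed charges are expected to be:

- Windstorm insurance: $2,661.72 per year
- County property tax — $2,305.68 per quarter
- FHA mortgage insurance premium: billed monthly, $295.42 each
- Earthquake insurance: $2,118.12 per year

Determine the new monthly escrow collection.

Windstorm insurance: $2,661.72
County property tax: $2,305.68 × 4 = $9,222.72
FHA mortgage insurance premium: $295.42 × 12 = $3,545.04
Earthquake insurance: $2,118.12
Yearly total = $17,547.60
Base monthly escrow = $17,547.60 ÷ 12 = $1,462.30
Shortage spread = $981.96 ÷ 12 = $81.83/mo
New monthly escrow = $1,462.30 + $81.83 = $1,544.13

$1,544.13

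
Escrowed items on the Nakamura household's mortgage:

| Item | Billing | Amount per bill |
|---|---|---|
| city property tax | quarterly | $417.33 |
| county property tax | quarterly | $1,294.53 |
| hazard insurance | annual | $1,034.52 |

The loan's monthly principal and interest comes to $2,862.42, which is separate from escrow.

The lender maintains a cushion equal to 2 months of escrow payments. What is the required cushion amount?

$1,313.66

City property tax: $417.33 × 4 = $1,669.32 per year
County property tax: $1,294.53 × 4 = $5,178.12 per year
Hazard insurance: $1,034.52 per year
Total per year = $7,881.96
Per month = $7,881.96 / 12 = $656.83
Required cushion = 2 × $656.83 = $1,313.66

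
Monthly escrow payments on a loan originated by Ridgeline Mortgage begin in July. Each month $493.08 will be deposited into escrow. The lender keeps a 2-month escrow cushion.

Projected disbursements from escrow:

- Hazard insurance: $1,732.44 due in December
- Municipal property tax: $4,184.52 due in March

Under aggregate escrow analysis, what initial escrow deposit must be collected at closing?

Cushion = 2 × $493.08 = $986.16
Trial balance (start $0, +$493.08 each month, − disbursements):
  Jul: +$493.08 → $493.08
  Aug: +$493.08 → $986.16
  Sep: +$493.08 → $1,479.24
  Oct: +$493.08 → $1,972.32
  Nov: +$493.08 → $2,465.40
  Dec: +$493.08 − $1,732.44 → $1,226.04
  Jan: +$493.08 → $1,719.12
  Feb: +$493.08 → $2,212.20
  Mar: +$493.08 − $4,184.52 → -$1,479.24
  Apr: +$493.08 → -$986.16
  May: +$493.08 → -$493.08
  Jun: +$493.08 → $0.00
Lowest trial balance = -$1,479.24 (Mar)
Initial deposit = cushion − low point = $986.16 − (-$1,479.24) = $2,465.40

$2,465.40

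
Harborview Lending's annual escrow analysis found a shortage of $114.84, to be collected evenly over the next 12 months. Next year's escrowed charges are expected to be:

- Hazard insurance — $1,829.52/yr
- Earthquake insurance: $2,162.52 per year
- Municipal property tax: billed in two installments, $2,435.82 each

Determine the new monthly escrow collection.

Hazard insurance: $1,829.52 annually
Earthquake insurance: $2,162.52 annually
Municipal property tax: $2,435.82 × 2 = $4,871.64 annually
Yearly total = $1,829.52 + $2,162.52 + $4,871.64 = $8,863.68
Base monthly escrow = $8,863.68 / 12 = $738.64
Shortage spread = $114.84 ÷ 12 = $9.57/mo
New monthly escrow = $738.64 + $9.57 = $748.21

$748.21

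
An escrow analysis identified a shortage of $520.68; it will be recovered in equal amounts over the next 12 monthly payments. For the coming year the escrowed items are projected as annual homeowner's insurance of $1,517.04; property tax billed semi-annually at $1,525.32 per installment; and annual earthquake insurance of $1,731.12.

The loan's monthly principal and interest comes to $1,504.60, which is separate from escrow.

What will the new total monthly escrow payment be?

$568.29

Homeowner's insurance: $1,517.04 annually
Property tax: $1,525.32 × 2 = $3,050.64 annually
Earthquake insurance: $1,731.12 annually
Yearly total = $1,517.04 + $3,050.64 + $1,731.12 = $6,298.80
Per month = $6,298.80 / 12 = $524.90
Shortage per month = $520.68 / 12 = $43.39
Adjusted monthly = $524.90 + $43.39 = $568.29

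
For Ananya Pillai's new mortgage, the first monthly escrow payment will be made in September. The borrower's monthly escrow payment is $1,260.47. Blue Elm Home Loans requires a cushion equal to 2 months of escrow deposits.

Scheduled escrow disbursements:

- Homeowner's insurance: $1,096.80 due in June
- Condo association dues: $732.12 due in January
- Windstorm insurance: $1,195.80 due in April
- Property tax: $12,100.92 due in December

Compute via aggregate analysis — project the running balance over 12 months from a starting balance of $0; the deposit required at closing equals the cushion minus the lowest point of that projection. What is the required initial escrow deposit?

Cushion = 2 × $1,260.47 = $2,520.94
Trial balance (start $0, +$1,260.47 each month, − disbursements):
  Sep: +$1,260.47 → $1,260.47
  Oct: +$1,260.47 → $2,520.94
  Nov: +$1,260.47 → $3,781.41
  Dec: +$1,260.47 − $12,100.92 → -$7,059.04
  Jan: +$1,260.47 − $732.12 → -$6,530.69
  Feb: +$1,260.47 → -$5,270.22
  Mar: +$1,260.47 → -$4,009.75
  Apr: +$1,260.47 − $1,195.80 → -$3,945.08
  May: +$1,260.47 → -$2,684.61
  Jun: +$1,260.47 − $1,096.80 → -$2,520.94
  Jul: +$1,260.47 → -$1,260.47
  Aug: +$1,260.47 → $0.00
Lowest trial balance = -$7,059.04 (Dec)
Initial deposit = cushion − low point = $2,520.94 − (-$7,059.04) = $9,579.98

$9,579.98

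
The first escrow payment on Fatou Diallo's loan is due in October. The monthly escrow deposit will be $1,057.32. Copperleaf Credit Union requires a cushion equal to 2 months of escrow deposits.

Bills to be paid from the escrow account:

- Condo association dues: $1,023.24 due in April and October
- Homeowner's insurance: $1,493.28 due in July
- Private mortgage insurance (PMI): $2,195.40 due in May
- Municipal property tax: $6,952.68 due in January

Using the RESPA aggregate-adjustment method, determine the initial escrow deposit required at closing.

$5,861.28

Cushion = 2 × $1,057.32 = $2,114.64
Trial balance (start $0, +$1,057.32 each month, − disbursements):
  Oct: +$1,057.32 − $1,023.24 → $34.08
  Nov: +$1,057.32 → $1,091.40
  Dec: +$1,057.32 → $2,148.72
  Jan: +$1,057.32 − $6,952.68 → -$3,746.64
  Feb: +$1,057.32 → -$2,689.32
  Mar: +$1,057.32 → -$1,632.00
  Apr: +$1,057.32 − $1,023.24 → -$1,597.92
  May: +$1,057.32 − $2,195.40 → -$2,736.00
  Jun: +$1,057.32 → -$1,678.68
  Jul: +$1,057.32 − $1,493.28 → -$2,114.64
  Aug: +$1,057.32 → -$1,057.32
  Sep: +$1,057.32 → $0.00
Lowest trial balance = -$3,746.64 (Jan)
Initial deposit = cushion − low point = $2,114.64 − (-$3,746.64) = $5,861.28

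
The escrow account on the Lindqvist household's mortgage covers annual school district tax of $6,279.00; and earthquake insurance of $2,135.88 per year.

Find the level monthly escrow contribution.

$701.24

School district tax: $6,279.00 per year
Earthquake insurance: $2,135.88 per year
Yearly total = $8,414.88
Monthly = $8,414.88 ÷ 12 = $701.24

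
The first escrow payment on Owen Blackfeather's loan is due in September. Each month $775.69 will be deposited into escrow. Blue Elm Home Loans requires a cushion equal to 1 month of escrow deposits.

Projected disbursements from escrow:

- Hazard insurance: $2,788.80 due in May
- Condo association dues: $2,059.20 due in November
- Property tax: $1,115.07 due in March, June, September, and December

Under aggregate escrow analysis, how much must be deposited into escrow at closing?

Cushion = 1 × $775.69 = $775.69
Trial balance (start $0, +$775.69 each month, − disbursements):
  Sep: +$775.69 − $1,115.07 → -$339.38
  Oct: +$775.69 → $436.31
  Nov: +$775.69 − $2,059.20 → -$847.20
  Dec: +$775.69 − $1,115.07 → -$1,186.58
  Jan: +$775.69 → -$410.89
  Feb: +$775.69 → $364.80
  Mar: +$775.69 − $1,115.07 → $25.42
  Apr: +$775.69 → $801.11
  May: +$775.69 − $2,788.80 → -$1,212.00
  Jun: +$775.69 − $1,115.07 → -$1,551.38
  Jul: +$775.69 → -$775.69
  Aug: +$775.69 → $0.00
Lowest trial balance = -$1,551.38 (Jun)
Initial deposit = cushion − low point = $775.69 − (-$1,551.38) = $2,327.07

$2,327.07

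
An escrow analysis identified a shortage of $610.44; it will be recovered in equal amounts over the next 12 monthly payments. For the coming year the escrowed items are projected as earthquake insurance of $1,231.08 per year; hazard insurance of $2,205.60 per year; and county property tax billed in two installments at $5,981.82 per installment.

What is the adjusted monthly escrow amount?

$1,334.23

Earthquake insurance = $1,231.08 per year
Hazard insurance = $2,205.60 per year
County property tax = $5,981.82 × 2 = $11,963.64 per year
Total annual escrow = $1,231.08 + $2,205.60 + $11,963.64 = $15,400.32
Base monthly escrow = $15,400.32 ÷ 12 = $1,283.36
Shortage per month = $610.44 ÷ 12 = $50.87
New monthly escrow = $1,283.36 + $50.87 = $1,334.23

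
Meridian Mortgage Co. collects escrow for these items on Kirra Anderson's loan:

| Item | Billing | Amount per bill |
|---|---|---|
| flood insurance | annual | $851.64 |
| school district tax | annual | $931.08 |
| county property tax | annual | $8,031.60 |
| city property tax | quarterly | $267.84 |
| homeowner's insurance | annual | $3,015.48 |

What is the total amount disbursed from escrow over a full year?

$13,901.16

Flood insurance = $851.64 per year
School district tax = $931.08 per year
County property tax = $8,031.60 per year
City property tax = $267.84 × 4 = $1,071.36 per year
Homeowner's insurance = $3,015.48 per year
Yearly total = $851.64 + $931.08 + $8,031.60 + $1,071.36 + $3,015.48 = $13,901.16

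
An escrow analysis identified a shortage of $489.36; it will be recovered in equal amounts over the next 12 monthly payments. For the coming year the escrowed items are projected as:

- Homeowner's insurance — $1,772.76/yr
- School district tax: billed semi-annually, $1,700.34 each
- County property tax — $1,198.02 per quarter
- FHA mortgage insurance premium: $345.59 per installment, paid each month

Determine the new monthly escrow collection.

Homeowner's insurance — $1,772.76 per year
School district tax — $1,700.34 × 2 = $3,400.68 per year
County property tax — $1,198.02 × 4 = $4,792.08 per year
FHA mortgage insurance premium — $345.59 × 12 = $4,147.08 per year
Yearly total = $1,772.76 + $3,400.68 + $4,792.08 + $4,147.08 = $14,112.60
Monthly = $14,112.60 ÷ 12 = $1,176.05
Shortage spread = $489.36 ÷ 12 = $40.78/mo
Adjusted monthly = $1,176.05 + $40.78 = $1,216.83

$1,216.83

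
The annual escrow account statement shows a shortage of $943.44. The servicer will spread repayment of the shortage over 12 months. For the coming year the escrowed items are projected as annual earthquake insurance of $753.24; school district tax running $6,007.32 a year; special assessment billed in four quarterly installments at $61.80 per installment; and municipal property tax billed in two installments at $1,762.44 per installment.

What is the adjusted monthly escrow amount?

Earthquake insurance — $753.24 per year
School district tax — $6,007.32 per year
Special assessment — $61.80 × 4 = $247.20 per year
Municipal property tax — $1,762.44 × 2 = $3,524.88 per year
Yearly total = $753.24 + $6,007.32 + $247.20 + $3,524.88 = $10,532.64
Base monthly escrow = $10,532.64 ÷ 12 = $877.72
Shortage spread = $943.44 / 12 = $78.62/mo
Adjusted monthly = $877.72 + $78.62 = $956.34

$956.34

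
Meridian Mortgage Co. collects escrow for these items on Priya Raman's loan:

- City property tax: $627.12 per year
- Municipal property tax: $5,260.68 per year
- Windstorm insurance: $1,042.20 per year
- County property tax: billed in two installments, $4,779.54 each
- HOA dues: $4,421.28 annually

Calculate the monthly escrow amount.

City property tax: $627.12
Municipal property tax: $5,260.68
Windstorm insurance: $1,042.20
County property tax: $4,779.54 × 2 = $9,559.08
HOA dues: $4,421.28
Total annual escrow = $20,910.36
Monthly escrow = $20,910.36 ÷ 12 = $1,742.53

$1,742.53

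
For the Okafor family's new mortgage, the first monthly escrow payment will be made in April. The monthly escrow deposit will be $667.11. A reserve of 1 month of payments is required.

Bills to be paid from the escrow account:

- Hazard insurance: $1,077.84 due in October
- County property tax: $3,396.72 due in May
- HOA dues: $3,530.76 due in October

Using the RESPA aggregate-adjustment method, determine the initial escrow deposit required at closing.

Cushion = 1 × $667.11 = $667.11
Trial balance (start $0, +$667.11 each month, − disbursements):
  Apr: +$667.11 → $667.11
  May: +$667.11 − $3,396.72 → -$2,062.50
  Jun: +$667.11 → -$1,395.39
  Jul: +$667.11 → -$728.28
  Aug: +$667.11 → -$61.17
  Sep: +$667.11 → $605.94
  Oct: +$667.11 − $4,608.60 → -$3,335.55
  Nov: +$667.11 → -$2,668.44
  Dec: +$667.11 → -$2,001.33
  Jan: +$667.11 → -$1,334.22
  Feb: +$667.11 → -$667.11
  Mar: +$667.11 → $0.00
Lowest trial balance = -$3,335.55 (Oct)
Initial deposit = cushion − low point = $667.11 − (-$3,335.55) = $4,002.66

$4,002.66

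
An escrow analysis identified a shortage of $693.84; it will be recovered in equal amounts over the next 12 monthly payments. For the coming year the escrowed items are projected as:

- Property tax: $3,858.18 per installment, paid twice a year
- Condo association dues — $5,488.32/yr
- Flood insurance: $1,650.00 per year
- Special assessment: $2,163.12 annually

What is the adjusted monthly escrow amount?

Property tax — $3,858.18 × 2 = $7,716.36 per year
Condo association dues — $5,488.32 per year
Flood insurance — $1,650.00 per year
Special assessment — $2,163.12 per year
Total annual escrow = $7,716.36 + $5,488.32 + $1,650.00 + $2,163.12 = $17,017.80
Monthly = $17,017.80 / 12 = $1,418.15
Monthly shortage recovery: $693.84 ÷ 12 = $57.82
New monthly escrow = $1,418.15 + $57.82 = $1,475.97

$1,475.97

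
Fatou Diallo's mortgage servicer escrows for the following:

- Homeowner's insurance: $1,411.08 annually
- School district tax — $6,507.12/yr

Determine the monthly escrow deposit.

Homeowner's insurance = $1,411.08/yr
School district tax = $6,507.12/yr
Yearly total = $7,918.20
Monthly escrow = $7,918.20 ÷ 12 = $659.85

$659.85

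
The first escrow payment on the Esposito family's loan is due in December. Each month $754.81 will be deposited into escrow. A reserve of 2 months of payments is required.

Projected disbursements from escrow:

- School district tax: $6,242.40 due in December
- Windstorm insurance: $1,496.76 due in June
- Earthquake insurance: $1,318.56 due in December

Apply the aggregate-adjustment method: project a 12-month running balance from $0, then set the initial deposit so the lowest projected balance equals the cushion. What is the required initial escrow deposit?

Cushion = 2 × $754.81 = $1,509.62
Trial balance (start $0, +$754.81 each month, − disbursements):
  Dec: +$754.81 − $7,560.96 → -$6,806.15
  Jan: +$754.81 → -$6,051.34
  Feb: +$754.81 → -$5,296.53
  Mar: +$754.81 → -$4,541.72
  Apr: +$754.81 → -$3,786.91
  May: +$754.81 → -$3,032.10
  Jun: +$754.81 − $1,496.76 → -$3,774.05
  Jul: +$754.81 → -$3,019.24
  Aug: +$754.81 → -$2,264.43
  Sep: +$754.81 → -$1,509.62
  Oct: +$754.81 → -$754.81
  Nov: +$754.81 → $0.00
Lowest trial balance = -$6,806.15 (Dec)
Initial deposit = cushion − low point = $1,509.62 − (-$6,806.15) = $8,315.77

$8,315.77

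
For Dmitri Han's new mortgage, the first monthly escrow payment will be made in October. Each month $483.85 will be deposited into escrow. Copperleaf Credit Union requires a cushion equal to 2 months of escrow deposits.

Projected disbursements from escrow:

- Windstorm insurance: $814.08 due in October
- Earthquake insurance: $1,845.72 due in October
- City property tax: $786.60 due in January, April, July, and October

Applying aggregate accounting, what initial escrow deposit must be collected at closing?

$3,930.25

Cushion = 2 × $483.85 = $967.70
Trial balance (start $0, +$483.85 each month, − disbursements):
  Oct: +$483.85 − $3,446.40 → -$2,962.55
  Nov: +$483.85 → -$2,478.70
  Dec: +$483.85 → -$1,994.85
  Jan: +$483.85 − $786.60 → -$2,297.60
  Feb: +$483.85 → -$1,813.75
  Mar: +$483.85 → -$1,329.90
  Apr: +$483.85 − $786.60 → -$1,632.65
  May: +$483.85 → -$1,148.80
  Jun: +$483.85 → -$664.95
  Jul: +$483.85 − $786.60 → -$967.70
  Aug: +$483.85 → -$483.85
  Sep: +$483.85 → $0.00
Lowest trial balance = -$2,962.55 (Oct)
Initial deposit = cushion − low point = $967.70 − (-$2,962.55) = $3,930.25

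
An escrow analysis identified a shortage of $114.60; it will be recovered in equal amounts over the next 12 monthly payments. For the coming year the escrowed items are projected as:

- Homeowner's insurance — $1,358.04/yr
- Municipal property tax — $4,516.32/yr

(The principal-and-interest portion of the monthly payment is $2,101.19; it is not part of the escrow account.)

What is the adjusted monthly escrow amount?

$499.08

Homeowner's insurance — $1,358.04/yr
Municipal property tax — $4,516.32/yr
Annual escrow total = $1,358.04 + $4,516.32 = $5,874.36
Base monthly escrow = $5,874.36 / 12 = $489.53
Shortage per month = $114.60 ÷ 12 = $9.55
New monthly escrow = $489.53 + $9.55 = $499.08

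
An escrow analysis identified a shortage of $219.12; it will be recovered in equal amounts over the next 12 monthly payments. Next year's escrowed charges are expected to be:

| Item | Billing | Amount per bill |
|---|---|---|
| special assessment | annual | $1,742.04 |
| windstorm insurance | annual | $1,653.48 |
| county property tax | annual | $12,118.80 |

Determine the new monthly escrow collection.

Special assessment = $1,742.04
Windstorm insurance = $1,653.48
County property tax = $12,118.80
Total per year = $15,514.32
Monthly escrow = $15,514.32 ÷ 12 = $1,292.86
Shortage spread = $219.12 / 12 = $18.26/mo
New monthly escrow = $1,292.86 + $18.26 = $1,311.12

$1,311.12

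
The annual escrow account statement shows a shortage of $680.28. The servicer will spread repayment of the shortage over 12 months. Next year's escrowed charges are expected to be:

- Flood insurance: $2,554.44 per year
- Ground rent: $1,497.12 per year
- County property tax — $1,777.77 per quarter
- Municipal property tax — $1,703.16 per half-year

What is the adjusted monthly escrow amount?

Flood insurance: $2,554.44
Ground rent: $1,497.12
County property tax: $1,777.77 × 4 = $7,111.08
Municipal property tax: $1,703.16 × 2 = $3,406.32
Yearly total = $14,568.96
Monthly = $14,568.96 / 12 = $1,214.08
Monthly shortage recovery: $680.28 ÷ 12 = $56.69
New monthly escrow = $1,214.08 + $56.69 = $1,270.77

$1,270.77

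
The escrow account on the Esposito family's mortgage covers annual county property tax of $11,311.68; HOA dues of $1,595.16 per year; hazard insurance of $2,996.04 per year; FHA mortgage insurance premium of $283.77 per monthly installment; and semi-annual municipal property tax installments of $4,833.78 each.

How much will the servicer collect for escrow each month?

County property tax = $11,311.68
HOA dues = $1,595.16
Hazard insurance = $2,996.04
FHA mortgage insurance premium = $283.77 × 12 = $3,405.24
Municipal property tax = $4,833.78 × 2 = $9,667.56
Total per year = $11,311.68 + $1,595.16 + $2,996.04 + $3,405.24 + $9,667.56 = $28,975.68
Per month = $28,975.68 ÷ 12 = $2,414.64

$2,414.64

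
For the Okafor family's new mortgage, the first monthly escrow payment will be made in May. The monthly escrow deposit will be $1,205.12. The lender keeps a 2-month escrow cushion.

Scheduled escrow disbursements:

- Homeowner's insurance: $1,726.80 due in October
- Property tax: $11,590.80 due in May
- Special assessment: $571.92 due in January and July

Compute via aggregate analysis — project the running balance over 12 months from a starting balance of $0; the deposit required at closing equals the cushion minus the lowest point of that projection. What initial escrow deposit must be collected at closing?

$12,795.92

Cushion = 2 × $1,205.12 = $2,410.24
Trial balance (start $0, +$1,205.12 each month, − disbursements):
  May: +$1,205.12 − $11,590.80 → -$10,385.68
  Jun: +$1,205.12 → -$9,180.56
  Jul: +$1,205.12 − $571.92 → -$8,547.36
  Aug: +$1,205.12 → -$7,342.24
  Sep: +$1,205.12 → -$6,137.12
  Oct: +$1,205.12 − $1,726.80 → -$6,658.80
  Nov: +$1,205.12 → -$5,453.68
  Dec: +$1,205.12 → -$4,248.56
  Jan: +$1,205.12 − $571.92 → -$3,615.36
  Feb: +$1,205.12 → -$2,410.24
  Mar: +$1,205.12 → -$1,205.12
  Apr: +$1,205.12 → $0.00
Lowest trial balance = -$10,385.68 (May)
Initial deposit = cushion − low point = $2,410.24 − (-$10,385.68) = $12,795.92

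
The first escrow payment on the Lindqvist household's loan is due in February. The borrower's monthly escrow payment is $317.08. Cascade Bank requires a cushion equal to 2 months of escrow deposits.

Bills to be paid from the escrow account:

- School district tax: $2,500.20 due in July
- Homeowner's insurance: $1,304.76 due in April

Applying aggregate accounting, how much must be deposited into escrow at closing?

Cushion = 2 × $317.08 = $634.16
Trial balance (start $0, +$317.08 each month, − disbursements):
  Feb: +$317.08 → $317.08
  Mar: +$317.08 → $634.16
  Apr: +$317.08 − $1,304.76 → -$353.52
  May: +$317.08 → -$36.44
  Jun: +$317.08 → $280.64
  Jul: +$317.08 − $2,500.20 → -$1,902.48
  Aug: +$317.08 → -$1,585.40
  Sep: +$317.08 → -$1,268.32
  Oct: +$317.08 → -$951.24
  Nov: +$317.08 → -$634.16
  Dec: +$317.08 → -$317.08
  Jan: +$317.08 → $0.00
Lowest trial balance = -$1,902.48 (Jul)
Initial deposit = cushion − low point = $634.16 − (-$1,902.48) = $2,536.64

$2,536.64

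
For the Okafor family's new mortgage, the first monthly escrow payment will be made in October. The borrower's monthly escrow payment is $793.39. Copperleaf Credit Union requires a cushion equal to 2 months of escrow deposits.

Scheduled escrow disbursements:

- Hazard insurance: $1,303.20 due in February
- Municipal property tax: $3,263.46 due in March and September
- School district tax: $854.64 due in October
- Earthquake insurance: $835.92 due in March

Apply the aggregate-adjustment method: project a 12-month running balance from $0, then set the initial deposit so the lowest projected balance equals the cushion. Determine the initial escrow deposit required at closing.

$3,083.66

Cushion = 2 × $793.39 = $1,586.78
Trial balance (start $0, +$793.39 each month, − disbursements):
  Oct: +$793.39 − $854.64 → -$61.25
  Nov: +$793.39 → $732.14
  Dec: +$793.39 → $1,525.53
  Jan: +$793.39 → $2,318.92
  Feb: +$793.39 − $1,303.20 → $1,809.11
  Mar: +$793.39 − $4,099.38 → -$1,496.88
  Apr: +$793.39 → -$703.49
  May: +$793.39 → $89.90
  Jun: +$793.39 → $883.29
  Jul: +$793.39 → $1,676.68
  Aug: +$793.39 → $2,470.07
  Sep: +$793.39 − $3,263.46 → $0.00
Lowest trial balance = -$1,496.88 (Mar)
Initial deposit = cushion − low point = $1,586.78 − (-$1,496.88) = $3,083.66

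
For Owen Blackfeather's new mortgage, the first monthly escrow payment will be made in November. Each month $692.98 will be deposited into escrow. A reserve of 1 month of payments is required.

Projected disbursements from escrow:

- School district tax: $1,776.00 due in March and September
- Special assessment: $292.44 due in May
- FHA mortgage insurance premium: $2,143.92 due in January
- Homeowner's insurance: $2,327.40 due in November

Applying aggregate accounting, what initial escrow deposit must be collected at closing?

$3,475.40

Cushion = 1 × $692.98 = $692.98
Trial balance (start $0, +$692.98 each month, − disbursements):
  Nov: +$692.98 − $2,327.40 → -$1,634.42
  Dec: +$692.98 → -$941.44
  Jan: +$692.98 − $2,143.92 → -$2,392.38
  Feb: +$692.98 → -$1,699.40
  Mar: +$692.98 − $1,776.00 → -$2,782.42
  Apr: +$692.98 → -$2,089.44
  May: +$692.98 − $292.44 → -$1,688.90
  Jun: +$692.98 → -$995.92
  Jul: +$692.98 → -$302.94
  Aug: +$692.98 → $390.04
  Sep: +$692.98 − $1,776.00 → -$692.98
  Oct: +$692.98 → $0.00
Lowest trial balance = -$2,782.42 (Mar)
Initial deposit = cushion − low point = $692.98 − (-$2,782.42) = $3,475.40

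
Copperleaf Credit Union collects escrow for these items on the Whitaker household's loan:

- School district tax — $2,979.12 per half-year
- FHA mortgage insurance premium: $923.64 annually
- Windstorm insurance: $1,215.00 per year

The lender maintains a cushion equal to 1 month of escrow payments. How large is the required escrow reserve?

School district tax: $2,979.12 × 2 = $5,958.24/yr
FHA mortgage insurance premium: $923.64/yr
Windstorm insurance: $1,215.00/yr
Total per year = $8,096.88
Base monthly escrow = $8,096.88 ÷ 12 = $674.74
Reserve = 1 × $674.74 = $674.74

$674.74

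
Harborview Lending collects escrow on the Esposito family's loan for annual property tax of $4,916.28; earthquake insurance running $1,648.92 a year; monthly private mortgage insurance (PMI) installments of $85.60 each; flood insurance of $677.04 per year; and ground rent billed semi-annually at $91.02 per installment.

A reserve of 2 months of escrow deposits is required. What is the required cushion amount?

Property tax — $4,916.28
Earthquake insurance — $1,648.92
Private mortgage insurance (PMI) — $85.60 × 12 = $1,027.20
Flood insurance — $677.04
Ground rent — $91.02 × 2 = $182.04
Annual escrow total = $8,451.48
Per month = $8,451.48 / 12 = $704.29
Cushion = 2 × $704.29 = $1,408.58

$1,408.58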